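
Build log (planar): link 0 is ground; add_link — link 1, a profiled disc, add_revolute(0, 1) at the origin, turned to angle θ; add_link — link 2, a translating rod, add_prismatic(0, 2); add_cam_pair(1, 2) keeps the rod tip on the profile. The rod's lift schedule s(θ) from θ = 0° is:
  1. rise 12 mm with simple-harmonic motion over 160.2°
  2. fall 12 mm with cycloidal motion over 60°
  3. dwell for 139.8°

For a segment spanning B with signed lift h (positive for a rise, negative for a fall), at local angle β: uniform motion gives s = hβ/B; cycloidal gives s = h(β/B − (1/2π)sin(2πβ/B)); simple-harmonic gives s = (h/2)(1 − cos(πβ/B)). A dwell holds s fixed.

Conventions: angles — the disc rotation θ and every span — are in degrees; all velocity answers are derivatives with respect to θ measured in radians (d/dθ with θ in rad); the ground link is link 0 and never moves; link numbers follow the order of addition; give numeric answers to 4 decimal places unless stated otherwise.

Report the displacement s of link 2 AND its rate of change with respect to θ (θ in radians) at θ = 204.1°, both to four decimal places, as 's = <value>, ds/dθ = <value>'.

seg 1 [0°–160.2°] simple-harmonic, h=12: full span → s += 12 → s = 12.0000
seg 2 [160.2°–220.2°] cycloidal, h=-12: θ=204.1° here. β=43.9, B=60. -12·(0.7317 − sin(2π·0.7317)/(2π)) = -10.6772 → s = 1.3228
velocity in seg [160.2°–220.2°] (cycloidal), θ in radians: β = 43.9° = 0.7662 rad, B = 60° = 1.0472 rad; ds/dθ = (h/B)(1 − cos(2πβ/B)) = ((-12)/1.0472)(1 − cos(2π·0.7317)) = -12.776239 mm/rad

s = 1.3228, ds/dθ = -12.7762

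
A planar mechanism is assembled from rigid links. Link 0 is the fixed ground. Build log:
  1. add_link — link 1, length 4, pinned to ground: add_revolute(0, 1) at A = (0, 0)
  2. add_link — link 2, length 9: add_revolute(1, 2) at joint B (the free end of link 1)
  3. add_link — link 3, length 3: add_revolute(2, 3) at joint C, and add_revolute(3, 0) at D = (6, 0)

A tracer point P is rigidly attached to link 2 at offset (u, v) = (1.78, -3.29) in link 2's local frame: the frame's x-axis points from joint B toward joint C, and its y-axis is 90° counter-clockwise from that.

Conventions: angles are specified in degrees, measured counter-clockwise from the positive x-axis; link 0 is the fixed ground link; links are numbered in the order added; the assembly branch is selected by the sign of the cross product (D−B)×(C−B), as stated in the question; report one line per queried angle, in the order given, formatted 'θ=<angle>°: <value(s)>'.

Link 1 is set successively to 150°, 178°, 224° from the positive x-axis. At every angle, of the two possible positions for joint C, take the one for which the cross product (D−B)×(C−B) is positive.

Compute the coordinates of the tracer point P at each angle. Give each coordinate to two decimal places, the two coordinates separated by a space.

A=(0,0), D=(6.00,0)
θ=150°: B = A + 4.00·(cos150°, sin150°) = (-3.4641, 2.0000)
θ=150°: |BD| = 9.6731
θ=150°: circle(B,9.00) ∩ circle(D,3.00): a=8.5582, h=2.7851
θ=150°:   candidates: C₊=(5.4850,2.9555) cross=26.941; C₋=(4.3333,-2.4944) cross=-26.941
θ=150°:   branch + wants cross > 0 → take C=(5.4850,2.9555) (cross=26.941)
θ=150°: ex = (C−B)/|BC| = (0.9943,0.1062); ey = (-0.1062,0.9943)
θ=150°: P = B + 1.78·ex + -3.29·ey = (-1.3449,-1.0824)
θ=178°: B = A + 4.00·(cos178°, sin178°) = (-3.9976, 0.1396)
θ=178°: |BD| = 9.9985
θ=178°: circle(B,9.00) ∩ circle(D,3.00): a=8.5998, h=2.6540
θ=178°:   candidates: C₊=(4.6384,2.6732) cross=26.536; C₋=(4.5643,-2.6342) cross=-26.536
θ=178°:   branch + wants cross > 0 → take C=(4.6384,2.6732) (cross=26.536)
θ=178°: ex = (C−B)/|BC| = (0.9596,0.2815); ey = (-0.2815,0.9596)
θ=178°: P = B + 1.78·ex + -3.29·ey = (-1.3634,-2.5162)
θ=224°: B = A + 4.00·(cos224°, sin224°) = (-2.8774, -2.7786)
θ=224°: |BD| = 9.3021
θ=224°: circle(B,9.00) ∩ circle(D,3.00): a=8.5211, h=2.8966
θ=224°:   candidates: C₊=(4.3895,2.5311) cross=26.944; C₋=(6.1200,-2.9976) cross=-26.944
θ=224°:   branch + wants cross > 0 → take C=(4.3895,2.5311) (cross=26.944)
θ=224°: ex = (C−B)/|BC| = (0.8074,0.5900); ey = (-0.5900,0.8074)
θ=224°: P = B + 1.78·ex + -3.29·ey = (0.5009,-4.3849)

θ=150°: -1.34 -1.08
θ=178°: -1.36 -2.52
θ=224°: 0.50 -4.38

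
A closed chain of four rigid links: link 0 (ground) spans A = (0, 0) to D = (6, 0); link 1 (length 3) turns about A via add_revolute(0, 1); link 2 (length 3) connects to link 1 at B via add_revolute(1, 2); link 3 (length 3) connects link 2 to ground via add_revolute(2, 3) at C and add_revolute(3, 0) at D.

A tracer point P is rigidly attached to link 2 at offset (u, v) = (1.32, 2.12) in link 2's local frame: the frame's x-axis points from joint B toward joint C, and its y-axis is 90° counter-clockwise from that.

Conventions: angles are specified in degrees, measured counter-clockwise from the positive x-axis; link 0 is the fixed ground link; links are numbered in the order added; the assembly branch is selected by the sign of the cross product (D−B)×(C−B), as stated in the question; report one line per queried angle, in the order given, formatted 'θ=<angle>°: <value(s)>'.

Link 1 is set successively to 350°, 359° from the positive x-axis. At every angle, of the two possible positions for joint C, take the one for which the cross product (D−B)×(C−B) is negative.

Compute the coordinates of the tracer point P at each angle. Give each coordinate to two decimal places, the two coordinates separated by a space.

A=(0,0), D=(6.00,0)
θ=350°: B = A + 3.00·(cos350°, sin350°) = (2.9544, -0.5209)
θ=350°: |BD| = 3.0898
θ=350°: circle(B,3.00) ∩ circle(D,3.00): a=1.5449, h=2.5716
θ=350°:   candidates: C₊=(4.0436,2.2743) cross=7.946; C₋=(4.9108,-2.7953) cross=-7.946
θ=350°:   branch - wants cross < 0 → take C=(4.9108,-2.7953) (cross=-7.946)
θ=350°: ex = (C−B)/|BC| = (0.6521,-0.7581); ey = (0.7581,0.6521)
θ=350°: P = B + 1.32·ex + 2.12·ey = (5.4224,-0.1392)
θ=359°: B = A + 3.00·(cos359°, sin359°) = (2.9995, -0.0524)
θ=359°: |BD| = 3.0009
θ=359°: circle(B,3.00) ∩ circle(D,3.00): a=1.5005, h=2.5978
θ=359°:   candidates: C₊=(4.4544,2.5712) cross=7.796; C₋=(4.5451,-2.6236) cross=-7.796
θ=359°:   branch - wants cross < 0 → take C=(4.5451,-2.6236) (cross=-7.796)
θ=359°: ex = (C−B)/|BC| = (0.5152,-0.8571); ey = (0.8571,0.5152)
θ=359°: P = B + 1.32·ex + 2.12·ey = (5.4966,-0.0915)

θ=350°: 5.42 -0.14
θ=359°: 5.50 -0.09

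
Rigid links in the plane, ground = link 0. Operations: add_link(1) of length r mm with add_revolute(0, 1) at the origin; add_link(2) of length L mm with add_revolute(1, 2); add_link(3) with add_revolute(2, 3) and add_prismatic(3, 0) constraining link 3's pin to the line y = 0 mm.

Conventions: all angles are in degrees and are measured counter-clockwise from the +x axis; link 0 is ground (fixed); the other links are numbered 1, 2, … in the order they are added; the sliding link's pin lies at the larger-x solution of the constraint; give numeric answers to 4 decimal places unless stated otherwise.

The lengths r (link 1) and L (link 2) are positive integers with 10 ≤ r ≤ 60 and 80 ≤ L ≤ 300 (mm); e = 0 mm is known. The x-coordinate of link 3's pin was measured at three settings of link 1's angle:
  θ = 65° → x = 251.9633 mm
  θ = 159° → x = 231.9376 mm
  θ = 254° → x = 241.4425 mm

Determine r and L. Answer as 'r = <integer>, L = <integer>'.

constraint per measurement: (x − r cos θ)² + (r sin θ − e)² = L²
subtracting the θ₁ and θ₂ equations cancels the r² and L² terms:
r = (x₁² − x₂²) / (2[(x₁cos θ₁ + e sin θ₁) − (x₂cos θ₂ + e sin θ₂)]) = 14.9999 → r = 15
L² = (x₁ − r cos θ₁)² + (r sin θ₁ − e)² = 60515.9758 → L = 246.0000 → L = 246
check at θ₃=254°: x = 241.4425 (printed 241.4425) ✓

r = 15, L = 246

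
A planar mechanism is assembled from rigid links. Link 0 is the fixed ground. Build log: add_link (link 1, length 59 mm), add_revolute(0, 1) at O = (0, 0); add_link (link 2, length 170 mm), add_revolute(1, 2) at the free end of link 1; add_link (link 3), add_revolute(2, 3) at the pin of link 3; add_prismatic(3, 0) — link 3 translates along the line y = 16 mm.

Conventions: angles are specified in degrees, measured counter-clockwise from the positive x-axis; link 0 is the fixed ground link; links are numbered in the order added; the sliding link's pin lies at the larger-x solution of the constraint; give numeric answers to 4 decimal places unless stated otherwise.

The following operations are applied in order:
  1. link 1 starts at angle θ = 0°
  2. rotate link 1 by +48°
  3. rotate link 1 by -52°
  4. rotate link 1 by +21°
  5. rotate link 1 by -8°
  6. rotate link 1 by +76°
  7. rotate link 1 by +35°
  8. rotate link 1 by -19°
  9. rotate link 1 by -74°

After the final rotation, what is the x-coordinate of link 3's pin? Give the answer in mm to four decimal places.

geometry: r = 59 mm, L = 170 mm, e = 16 mm; θ starts at 0°
rotate link 1 by +48°: θ ← 0° +48° = 48°
rotate link 1 by -52°: θ ← 48° -52° = -4°
rotate link 1 by +21°: θ ← -4° +21° = 17°
rotate link 1 by -8°: θ ← 17° -8° = 9°
rotate link 1 by +76°: θ ← 9° +76° = 85°
rotate link 1 by +35°: θ ← 85° +35° = 120°
rotate link 1 by -19°: θ ← 120° -19° = 101°
rotate link 1 by -74°: θ ← 101° -74° = 27°
crank pin P = (r cos θ, r sin θ) = (52.569385, 26.785439)
h = r sin θ − e = 26.785439 − 16 = 10.785439
x = r cos θ + √(L² − h²) = 52.569385 + 169.657521 = 222.226906

222.2269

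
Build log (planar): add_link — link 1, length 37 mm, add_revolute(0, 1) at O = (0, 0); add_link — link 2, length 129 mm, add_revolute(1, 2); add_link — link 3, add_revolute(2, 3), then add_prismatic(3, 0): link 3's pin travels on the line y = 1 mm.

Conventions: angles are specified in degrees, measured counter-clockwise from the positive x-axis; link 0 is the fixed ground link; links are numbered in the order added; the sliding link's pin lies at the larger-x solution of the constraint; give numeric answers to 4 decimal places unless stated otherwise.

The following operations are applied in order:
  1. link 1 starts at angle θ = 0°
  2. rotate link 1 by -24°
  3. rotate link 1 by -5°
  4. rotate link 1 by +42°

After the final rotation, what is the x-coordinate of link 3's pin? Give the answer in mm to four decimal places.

geometry: r = 37 mm, L = 129 mm, e = 1 mm; θ starts at 0°
rotate link 1 by -24°: θ ← 0° -24° = -24°
rotate link 1 by -5°: θ ← -24° -5° = -29°
rotate link 1 by +42°: θ ← -29° +42° = 13°
crank pin P = (r cos θ, r sin θ) = (36.051692, 8.323189)
h = r sin θ − e = 8.323189 − 1 = 7.323189
x = r cos θ + √(L² − h²) = 36.051692 + 128.791968 = 164.843660

164.8437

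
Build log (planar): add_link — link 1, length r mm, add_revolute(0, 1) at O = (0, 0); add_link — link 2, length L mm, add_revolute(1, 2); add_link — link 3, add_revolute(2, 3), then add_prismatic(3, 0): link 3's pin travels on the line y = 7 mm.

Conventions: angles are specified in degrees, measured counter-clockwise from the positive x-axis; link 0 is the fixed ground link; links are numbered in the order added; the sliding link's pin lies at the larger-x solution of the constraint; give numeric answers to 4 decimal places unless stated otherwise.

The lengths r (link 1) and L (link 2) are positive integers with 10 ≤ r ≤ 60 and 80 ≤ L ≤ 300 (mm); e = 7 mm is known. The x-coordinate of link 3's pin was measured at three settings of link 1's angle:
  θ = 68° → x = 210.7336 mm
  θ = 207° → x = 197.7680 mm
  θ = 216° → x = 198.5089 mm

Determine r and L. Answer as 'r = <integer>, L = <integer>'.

constraint per measurement: (x − r cos θ)² + (r sin θ − e)² = L²
subtracting the θ₁ and θ₂ equations cancels the r² and L² terms:
r = (x₁² − x₂²) / (2[(x₁cos θ₁ + e sin θ₁) − (x₂cos θ₂ + e sin θ₂)]) = 10.0000 → r = 10
L² = (x₁ − r cos θ₁)² + (r sin θ₁ − e)² = 42849.0005 → L = 207.0000 → L = 207
check at θ₃=216°: x = 198.5089 (printed 198.5089) ✓

r = 10, L = 207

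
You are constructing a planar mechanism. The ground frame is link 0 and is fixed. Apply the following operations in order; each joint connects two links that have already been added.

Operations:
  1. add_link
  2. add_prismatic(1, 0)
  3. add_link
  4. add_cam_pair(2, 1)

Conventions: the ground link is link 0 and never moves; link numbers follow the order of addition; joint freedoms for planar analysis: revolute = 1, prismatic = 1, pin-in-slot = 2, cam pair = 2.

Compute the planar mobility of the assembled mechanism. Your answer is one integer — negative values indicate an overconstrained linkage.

(L,J1,J2)=(1,0,0); link0 fixed
link1: (2,0,0)
P 1-0 [J1]: (2,1,0)
link2: (3,1,0)
C 2-1 [J2]: (3,1,1)
Grübler: 3·2 − 2·1 − 1 = 3

M = 3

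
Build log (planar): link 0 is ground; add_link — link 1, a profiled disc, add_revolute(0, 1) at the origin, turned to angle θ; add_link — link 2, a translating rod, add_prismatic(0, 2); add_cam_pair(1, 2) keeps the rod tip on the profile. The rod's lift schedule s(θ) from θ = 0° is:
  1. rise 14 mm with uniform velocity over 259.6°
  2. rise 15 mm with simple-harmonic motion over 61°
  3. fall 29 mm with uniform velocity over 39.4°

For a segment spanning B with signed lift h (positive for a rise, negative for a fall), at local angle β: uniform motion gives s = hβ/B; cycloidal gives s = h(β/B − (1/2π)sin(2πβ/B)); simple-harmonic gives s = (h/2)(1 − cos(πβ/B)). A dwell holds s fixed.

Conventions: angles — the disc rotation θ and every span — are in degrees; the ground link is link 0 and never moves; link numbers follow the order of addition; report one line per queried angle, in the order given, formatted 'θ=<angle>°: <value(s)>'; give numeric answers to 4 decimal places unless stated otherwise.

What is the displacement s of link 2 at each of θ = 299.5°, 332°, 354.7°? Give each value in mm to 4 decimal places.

seg 1 [0°–259.6°] uniform, h=14: full span → s += 14 → s = 14.0000
seg 2 [259.6°–320.6°] simple-harmonic, h=15: θ=299.5° here. β=39.9, B=61. 15/2·(1 − cos(π·0.6541)) = 10.9907 → s = 24.9907
seg 2 [259.6°–320.6°] simple-harmonic, h=15: full span → s += 15 → s = 29.0000
seg 3 [320.6°–360°] uniform, h=-29: θ=332° here. β=11.4, B=39.4. -29·11.4/39.4 = -8.3909 → s = 20.6091
seg 3 [320.6°–360°] uniform, h=-29: θ=354.7° here. β=34.1, B=39.4. -29·34.1/39.4 = -25.0990 → s = 3.9010

θ=299.5°: 24.9907
θ=332°: 20.6091
θ=354.7°: 3.9010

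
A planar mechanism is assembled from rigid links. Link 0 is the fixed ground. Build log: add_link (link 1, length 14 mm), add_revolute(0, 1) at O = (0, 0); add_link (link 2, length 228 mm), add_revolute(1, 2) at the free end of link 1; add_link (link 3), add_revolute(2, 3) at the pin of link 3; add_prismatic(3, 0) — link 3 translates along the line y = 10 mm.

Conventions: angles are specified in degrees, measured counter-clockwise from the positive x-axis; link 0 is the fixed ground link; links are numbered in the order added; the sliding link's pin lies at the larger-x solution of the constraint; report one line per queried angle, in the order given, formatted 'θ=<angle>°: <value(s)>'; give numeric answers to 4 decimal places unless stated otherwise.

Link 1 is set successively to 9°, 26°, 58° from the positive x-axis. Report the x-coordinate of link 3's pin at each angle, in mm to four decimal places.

geometry: r = 14 mm, L = 228 mm, e = 10 mm
θ=9°: crank pin P = (r cos θ, r sin θ) = (13.827637, 2.190083)
θ=9°: h = r sin θ − e = 2.190083 − 10 = -7.809917
θ=9°: x = r cos θ + √(L² − h²) = 13.827637 + 227.866200 = 241.693837
θ=26°: crank pin P = (r cos θ, r sin θ) = (12.583117, 6.137196)
θ=26°: h = r sin θ − e = 6.137196 − 10 = -3.862804
θ=26°: x = r cos θ + √(L² − h²) = 12.583117 + 227.967276 = 240.550392
θ=58°: crank pin P = (r cos θ, r sin θ) = (7.418870, 11.872673)
θ=58°: h = r sin θ − e = 11.872673 − 10 = 1.872673
θ=58°: x = r cos θ + √(L² − h²) = 7.418870 + 227.992309 = 235.411179

θ=9°: 241.6938
θ=26°: 240.5504
θ=58°: 235.4112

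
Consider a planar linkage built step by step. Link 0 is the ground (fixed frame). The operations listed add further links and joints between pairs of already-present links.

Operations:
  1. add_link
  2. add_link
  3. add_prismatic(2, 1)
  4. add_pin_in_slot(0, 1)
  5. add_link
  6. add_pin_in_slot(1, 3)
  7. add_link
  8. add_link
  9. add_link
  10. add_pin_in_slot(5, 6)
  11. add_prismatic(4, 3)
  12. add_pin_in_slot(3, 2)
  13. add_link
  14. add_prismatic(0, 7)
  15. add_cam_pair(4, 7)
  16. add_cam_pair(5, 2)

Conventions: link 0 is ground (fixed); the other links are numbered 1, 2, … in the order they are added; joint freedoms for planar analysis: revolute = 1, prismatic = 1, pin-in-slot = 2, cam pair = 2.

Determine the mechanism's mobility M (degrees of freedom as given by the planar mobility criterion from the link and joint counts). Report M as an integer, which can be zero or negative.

ground; <1,0,0>
#1 <2,0,0>
#2 <3,0,0>
P:2↔1 J1 <3,1,0>
PS:0↔1 J2 <3,1,1>
#3 <4,1,1>
PS:1↔3 J2 <4,1,2>
#4 <5,1,2>
#5 <6,1,2>
#6 <7,1,2>
PS:5↔6 J2 <7,1,3>
P:4↔3 J1 <7,2,3>
PS:3↔2 J2 <7,2,4>
#7 <8,2,4>
P:0↔7 J1 <8,3,4>
C:4↔7 J2 <8,3,5>
C:5↔2 J2 <8,3,6>
3×7 − 2×3 − 1×6 = 9

M = 9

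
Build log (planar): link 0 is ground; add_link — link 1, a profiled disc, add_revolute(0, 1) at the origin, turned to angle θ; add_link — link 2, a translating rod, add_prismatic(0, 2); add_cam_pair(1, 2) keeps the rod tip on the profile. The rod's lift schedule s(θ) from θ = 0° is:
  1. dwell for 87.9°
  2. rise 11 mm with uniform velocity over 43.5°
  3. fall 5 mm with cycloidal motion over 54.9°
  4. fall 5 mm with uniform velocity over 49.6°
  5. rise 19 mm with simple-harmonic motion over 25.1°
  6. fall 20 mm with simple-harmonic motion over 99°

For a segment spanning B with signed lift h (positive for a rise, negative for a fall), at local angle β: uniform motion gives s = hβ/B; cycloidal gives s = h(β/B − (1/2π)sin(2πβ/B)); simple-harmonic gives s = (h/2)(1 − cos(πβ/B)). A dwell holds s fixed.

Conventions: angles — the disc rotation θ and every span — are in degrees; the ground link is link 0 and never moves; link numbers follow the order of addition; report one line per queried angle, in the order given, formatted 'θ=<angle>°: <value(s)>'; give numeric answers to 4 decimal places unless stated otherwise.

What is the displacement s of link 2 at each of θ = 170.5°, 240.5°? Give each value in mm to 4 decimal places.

seg 1 [0°–87.9°] dwell: s stays 0.0000
seg 2 [87.9°–131.4°] uniform, h=11: full span → s += 11 → s = 11.0000
seg 3 [131.4°–186.3°] cycloidal, h=-5: θ=170.5° here. β=39.1, B=54.9. -5·(0.7122 − sin(2π·0.7122)/(2π)) = -4.3345 → s = 6.6655
seg 3 [131.4°–186.3°] cycloidal, h=-5: full span → s += -5 → s = 6.0000
seg 4 [186.3°–235.9°] uniform, h=-5: full span → s += -5 → s = 1.0000
seg 5 [235.9°–261°] simple-harmonic, h=19: θ=240.5° here. β=4.6, B=25.1. 19/2·(1 − cos(π·0.1833)) = 1.5316 → s = 2.5316

θ=170.5°: 6.6655
θ=240.5°: 2.5316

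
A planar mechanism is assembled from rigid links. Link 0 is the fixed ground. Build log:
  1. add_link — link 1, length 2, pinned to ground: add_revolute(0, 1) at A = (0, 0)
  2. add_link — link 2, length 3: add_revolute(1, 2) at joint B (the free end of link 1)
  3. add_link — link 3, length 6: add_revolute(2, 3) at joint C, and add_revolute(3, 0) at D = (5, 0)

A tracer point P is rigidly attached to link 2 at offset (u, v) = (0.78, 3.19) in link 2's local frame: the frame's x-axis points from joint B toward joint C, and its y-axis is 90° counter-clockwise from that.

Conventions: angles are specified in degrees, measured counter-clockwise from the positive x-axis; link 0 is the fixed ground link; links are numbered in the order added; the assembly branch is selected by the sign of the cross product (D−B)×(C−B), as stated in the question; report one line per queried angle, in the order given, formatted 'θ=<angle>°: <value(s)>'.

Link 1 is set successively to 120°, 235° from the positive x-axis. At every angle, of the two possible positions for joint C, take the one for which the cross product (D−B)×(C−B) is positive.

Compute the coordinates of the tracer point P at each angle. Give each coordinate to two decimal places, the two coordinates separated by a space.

A=(0,0), D=(5.00,0)
θ=120°: B = A + 2.00·(cos120°, sin120°) = (-1.0000, 1.7321)
θ=120°: |BD| = 6.2450
θ=120°: circle(B,3.00) ∩ circle(D,6.00): a=0.9608, h=2.8420
θ=120°:   candidates: C₊=(0.7113,4.1961) cross=17.748; C₋=(-0.8652,-1.2649) cross=-17.748
θ=120°:   branch + wants cross > 0 → take C=(0.7113,4.1961) (cross=17.748)
θ=120°: ex = (C−B)/|BC| = (0.5704,0.8213); ey = (-0.8213,0.5704)
θ=120°: P = B + 0.78·ex + 3.19·ey = (-3.1751,4.1924)
θ=235°: B = A + 2.00·(cos235°, sin235°) = (-1.1472, -1.6383)
θ=235°: |BD| = 6.3617
θ=235°: circle(B,3.00) ∩ circle(D,6.00): a=1.0588, h=2.8069
θ=235°:   candidates: C₊=(-0.8469,1.3466) cross=17.857; C₋=(0.5988,-4.0779) cross=-17.857
θ=235°:   branch + wants cross > 0 → take C=(-0.8469,1.3466) (cross=17.857)
θ=235°: ex = (C−B)/|BC| = (0.1001,0.9950); ey = (-0.9950,0.1001)
θ=235°: P = B + 0.78·ex + 3.19·ey = (-4.2431,-0.5430)

θ=120°: -3.18 4.19
θ=235°: -4.24 -0.54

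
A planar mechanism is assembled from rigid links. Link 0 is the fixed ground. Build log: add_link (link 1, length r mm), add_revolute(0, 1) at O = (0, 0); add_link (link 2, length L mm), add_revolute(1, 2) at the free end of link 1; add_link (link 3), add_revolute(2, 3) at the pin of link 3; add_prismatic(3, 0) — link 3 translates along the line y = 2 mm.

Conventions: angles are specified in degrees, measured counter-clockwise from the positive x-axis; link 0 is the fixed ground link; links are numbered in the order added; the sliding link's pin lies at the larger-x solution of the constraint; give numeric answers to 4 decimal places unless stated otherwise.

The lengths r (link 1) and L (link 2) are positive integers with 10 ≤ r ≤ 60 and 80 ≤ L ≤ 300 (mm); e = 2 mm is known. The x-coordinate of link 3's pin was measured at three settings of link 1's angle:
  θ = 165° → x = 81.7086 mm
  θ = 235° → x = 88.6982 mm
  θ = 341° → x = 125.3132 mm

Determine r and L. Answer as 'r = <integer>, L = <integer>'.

constraint per measurement: (x − r cos θ)² + (r sin θ − e)² = L²
subtracting the θ₁ and θ₂ equations cancels the r² and L² terms:
r = (x₁² − x₂²) / (2[(x₁cos θ₁ + e sin θ₁) − (x₂cos θ₂ + e sin θ₂)]) = 22.9997 → r = 23
L² = (x₁ − r cos θ₁)² + (r sin θ₁ − e)² = 10816.0085 → L = 104.0000 → L = 104
check at θ₃=341°: x = 125.3132 (printed 125.3132) ✓

r = 23, L = 104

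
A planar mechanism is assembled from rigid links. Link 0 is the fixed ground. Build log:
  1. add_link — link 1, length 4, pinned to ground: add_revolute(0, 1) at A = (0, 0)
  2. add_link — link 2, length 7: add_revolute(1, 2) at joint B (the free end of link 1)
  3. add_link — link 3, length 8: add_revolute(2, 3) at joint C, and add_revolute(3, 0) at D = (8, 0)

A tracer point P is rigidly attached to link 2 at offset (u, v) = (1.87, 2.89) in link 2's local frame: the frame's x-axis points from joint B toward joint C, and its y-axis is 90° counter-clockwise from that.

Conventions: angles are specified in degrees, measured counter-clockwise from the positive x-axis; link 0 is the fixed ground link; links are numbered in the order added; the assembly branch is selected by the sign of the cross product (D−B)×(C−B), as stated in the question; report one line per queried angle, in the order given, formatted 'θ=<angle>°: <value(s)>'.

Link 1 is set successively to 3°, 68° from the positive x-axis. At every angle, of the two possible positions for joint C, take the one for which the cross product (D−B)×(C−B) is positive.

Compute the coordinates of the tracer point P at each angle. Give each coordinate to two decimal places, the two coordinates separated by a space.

A=(0,0), D=(8.00,0)
θ=3°: B = A + 4.00·(cos3°, sin3°) = (3.9945, 0.2093)
θ=3°: |BD| = 4.0109
θ=3°: circle(B,7.00) ∩ circle(D,8.00): a=0.1356, h=6.9987
θ=3°:   candidates: C₊=(4.4952,7.1914) cross=28.071; C₋=(3.7646,-6.7869) cross=-28.071
θ=3°:   branch + wants cross > 0 → take C=(4.4952,7.1914) (cross=28.071)
θ=3°: ex = (C−B)/|BC| = (0.0715,0.9974); ey = (-0.9974,0.0715)
θ=3°: P = B + 1.87·ex + 2.89·ey = (1.2457,2.2813)
θ=68°: B = A + 4.00·(cos68°, sin68°) = (1.4984, 3.7087)
θ=68°: |BD| = 7.4850
θ=68°: circle(B,7.00) ∩ circle(D,8.00): a=2.7405, h=6.4412
θ=68°:   candidates: C₊=(7.0704,7.9458) cross=48.213; C₋=(0.6873,-3.2441) cross=-48.213
θ=68°:   branch + wants cross > 0 → take C=(7.0704,7.9458) (cross=48.213)
θ=68°: ex = (C−B)/|BC| = (0.7960,0.6053); ey = (-0.6053,0.7960)
θ=68°: P = B + 1.87·ex + 2.89·ey = (1.2376,7.1411)

θ=3°: 1.25 2.28
θ=68°: 1.24 7.14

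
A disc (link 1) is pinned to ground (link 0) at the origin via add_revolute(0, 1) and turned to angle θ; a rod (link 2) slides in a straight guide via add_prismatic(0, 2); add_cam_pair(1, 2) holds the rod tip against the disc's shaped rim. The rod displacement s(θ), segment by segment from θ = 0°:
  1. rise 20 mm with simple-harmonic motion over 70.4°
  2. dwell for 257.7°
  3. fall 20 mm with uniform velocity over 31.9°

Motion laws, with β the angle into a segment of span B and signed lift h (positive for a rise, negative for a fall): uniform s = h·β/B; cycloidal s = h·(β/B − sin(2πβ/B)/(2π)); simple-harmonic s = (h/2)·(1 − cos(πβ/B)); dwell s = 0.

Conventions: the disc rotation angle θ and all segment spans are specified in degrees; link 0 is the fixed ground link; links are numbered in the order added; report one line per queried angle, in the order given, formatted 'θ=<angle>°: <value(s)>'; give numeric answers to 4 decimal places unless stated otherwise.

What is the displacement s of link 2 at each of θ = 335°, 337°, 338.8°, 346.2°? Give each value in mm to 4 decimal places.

segment 1 (0° to 70.4°, simple-harmonic, h = 20) is passed completely: s = 0.0000 + (20) = 20.0000
segment 2 (70.4° to 328.1°, dwell): s unchanged at 20.0000
θ = 335° falls in segment 3 (328.1° to 360°, uniform, h = -20): β = 335 − 328.1 = 6.9°, B = 31.9°; Δs = -20·6.9/31.9 = -4.3260; s = 20.0000 − 4.3260 = 15.6740
θ = 337° falls in segment 3 (328.1° to 360°, uniform, h = -20): β = 337 − 328.1 = 8.9°, B = 31.9°; Δs = -20·8.9/31.9 = -5.5799; s = 20.0000 − 5.5799 = 14.4201
θ = 338.8° falls in segment 3 (328.1° to 360°, uniform, h = -20): β = 338.8 − 328.1 = 10.7°, B = 31.9°; Δs = -20·10.7/31.9 = -6.7085; s = 20.0000 − 6.7085 = 13.2915
θ = 346.2° falls in segment 3 (328.1° to 360°, uniform, h = -20): β = 346.2 − 328.1 = 18.1°, B = 31.9°; Δs = -20·18.1/31.9 = -11.3480; s = 20.0000 − 11.3480 = 8.6520

θ=335°: 15.6740
θ=337°: 14.4201
θ=338.8°: 13.2915
θ=346.2°: 8.6520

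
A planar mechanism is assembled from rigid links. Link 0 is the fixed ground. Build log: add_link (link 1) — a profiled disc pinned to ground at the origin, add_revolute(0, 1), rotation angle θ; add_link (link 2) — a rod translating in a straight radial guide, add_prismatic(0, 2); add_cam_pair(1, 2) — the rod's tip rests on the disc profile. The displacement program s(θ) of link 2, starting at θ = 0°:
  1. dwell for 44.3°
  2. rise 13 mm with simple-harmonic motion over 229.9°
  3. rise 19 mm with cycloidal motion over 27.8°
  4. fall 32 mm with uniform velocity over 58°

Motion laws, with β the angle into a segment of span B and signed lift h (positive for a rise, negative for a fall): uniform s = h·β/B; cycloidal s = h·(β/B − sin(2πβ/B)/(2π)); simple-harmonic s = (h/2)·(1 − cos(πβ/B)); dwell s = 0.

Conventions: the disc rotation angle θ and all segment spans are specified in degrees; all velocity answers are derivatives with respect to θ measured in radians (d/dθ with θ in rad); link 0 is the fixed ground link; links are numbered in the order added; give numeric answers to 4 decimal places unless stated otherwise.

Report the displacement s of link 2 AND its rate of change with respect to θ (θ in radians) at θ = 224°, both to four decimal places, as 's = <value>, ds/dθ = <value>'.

seg 1 [0°–44.3°] dwell: s stays 0.0000
seg 2 [44.3°–274.2°] simple-harmonic, h=13: θ=224° here. β=179.7, B=229.9. 13/2·(1 − cos(π·0.7816)) = 11.5297 → s = 11.5297
velocity in seg [44.3°–274.2°] (simple-harmonic), θ in radians: β = 179.7° = 3.1364 rad, B = 229.9° = 4.0125 rad; ds/dθ = (πh/(2B)) sin(πβ/B) = (π·13/(2·4.0125)) sin(π·0.7816) = 3.223660 mm/rad

s = 11.5297, ds/dθ = 3.2237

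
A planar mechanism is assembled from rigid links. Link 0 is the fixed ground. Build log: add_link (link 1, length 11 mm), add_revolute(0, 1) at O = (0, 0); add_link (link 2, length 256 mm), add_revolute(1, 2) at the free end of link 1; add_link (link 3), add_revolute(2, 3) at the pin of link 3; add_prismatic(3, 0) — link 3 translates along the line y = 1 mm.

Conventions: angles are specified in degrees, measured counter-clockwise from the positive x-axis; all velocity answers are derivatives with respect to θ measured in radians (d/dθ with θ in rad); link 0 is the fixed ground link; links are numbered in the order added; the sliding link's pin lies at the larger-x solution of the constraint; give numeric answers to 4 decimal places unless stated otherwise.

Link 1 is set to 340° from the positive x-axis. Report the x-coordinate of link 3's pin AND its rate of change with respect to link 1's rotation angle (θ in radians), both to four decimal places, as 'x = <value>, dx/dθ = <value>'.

geometry: r = 11 mm, L = 256 mm, e = 1 mm
crank pin P = (r cos θ, r sin θ) = (10.336619, -3.762222)
h = r sin θ − e = -3.762222 − 1 = -4.762222
x = r cos θ + √(L² − h²) = 10.336619 + 255.955702 = 266.292321
dx/dθ = −r sin θ − h·r cos θ/√(L² − h²) (θ in radians; h = -4.762222) = 3.954541

x = 266.2923, dx/dθ = 3.9545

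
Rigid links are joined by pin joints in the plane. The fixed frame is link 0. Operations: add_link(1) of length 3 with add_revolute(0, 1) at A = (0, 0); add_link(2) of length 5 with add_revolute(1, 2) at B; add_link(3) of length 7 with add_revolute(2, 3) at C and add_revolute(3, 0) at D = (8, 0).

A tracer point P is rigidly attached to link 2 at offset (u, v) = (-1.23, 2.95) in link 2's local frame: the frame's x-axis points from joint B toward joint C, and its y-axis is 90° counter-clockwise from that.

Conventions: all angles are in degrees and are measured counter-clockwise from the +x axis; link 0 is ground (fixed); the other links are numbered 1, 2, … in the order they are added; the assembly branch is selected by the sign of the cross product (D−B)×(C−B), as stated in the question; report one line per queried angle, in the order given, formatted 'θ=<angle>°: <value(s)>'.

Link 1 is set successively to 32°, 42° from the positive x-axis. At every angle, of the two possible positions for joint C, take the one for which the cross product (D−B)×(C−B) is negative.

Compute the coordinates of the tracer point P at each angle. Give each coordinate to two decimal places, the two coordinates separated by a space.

A=(0,0), D=(8.00,0)
θ=32°: B = A + 3.00·(cos32°, sin32°) = (2.5441, 1.5898)
θ=32°: |BD| = 5.6828
θ=32°: circle(B,5.00) ∩ circle(D,7.00): a=0.7297, h=4.9465
θ=32°:   candidates: C₊=(4.6285,6.1346) cross=28.110; C₋=(1.8610,-3.3633) cross=-28.110
θ=32°:   branch - wants cross < 0 → take C=(1.8610,-3.3633) (cross=-28.110)
θ=32°: ex = (C−B)/|BC| = (-0.1366,-0.9906); ey = (0.9906,-0.1366)
θ=32°: P = B + -1.23·ex + 2.95·ey = (5.6345,2.4051)
θ=42°: B = A + 3.00·(cos42°, sin42°) = (2.2294, 2.0074)
θ=42°: |BD| = 6.1098
θ=42°: circle(B,5.00) ∩ circle(D,7.00): a=1.0908, h=4.8796
θ=42°:   candidates: C₊=(4.8629,6.2577) cross=29.813; C₋=(1.6565,-2.9597) cross=-29.813
θ=42°:   branch - wants cross < 0 → take C=(1.6565,-2.9597) (cross=-29.813)
θ=42°: ex = (C−B)/|BC| = (-0.1146,-0.9934); ey = (0.9934,-0.1146)
θ=42°: P = B + -1.23·ex + 2.95·ey = (5.3010,2.8912)

θ=32°: 5.63 2.41
θ=42°: 5.30 2.89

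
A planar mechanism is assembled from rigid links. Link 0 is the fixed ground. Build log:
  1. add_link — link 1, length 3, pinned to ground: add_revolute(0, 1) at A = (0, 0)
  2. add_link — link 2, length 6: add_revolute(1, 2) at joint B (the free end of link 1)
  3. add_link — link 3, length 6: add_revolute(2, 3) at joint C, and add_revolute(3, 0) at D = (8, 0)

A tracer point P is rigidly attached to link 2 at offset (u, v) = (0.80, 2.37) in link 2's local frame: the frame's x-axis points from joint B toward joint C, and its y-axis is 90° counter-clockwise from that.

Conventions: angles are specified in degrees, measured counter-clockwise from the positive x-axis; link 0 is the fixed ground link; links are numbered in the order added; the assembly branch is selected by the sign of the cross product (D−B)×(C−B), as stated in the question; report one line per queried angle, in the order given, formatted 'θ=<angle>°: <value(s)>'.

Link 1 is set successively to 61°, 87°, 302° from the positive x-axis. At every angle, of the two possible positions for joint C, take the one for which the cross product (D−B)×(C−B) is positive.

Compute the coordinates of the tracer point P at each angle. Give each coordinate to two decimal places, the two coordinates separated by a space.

A=(0,0), D=(8.00,0)
θ=61°: B = A + 3.00·(cos61°, sin61°) = (1.4544, 2.6239)
θ=61°: |BD| = 7.0519
θ=61°: circle(B,6.00) ∩ circle(D,6.00): a=3.5259, h=4.8547
θ=61°:   candidates: C₊=(6.5335,5.8180) cross=34.235; C₋=(2.9209,-3.1942) cross=-34.235
θ=61°:   branch + wants cross > 0 → take C=(6.5335,5.8180) (cross=34.235)
θ=61°: ex = (C−B)/|BC| = (0.8465,0.5324); ey = (-0.5324,0.8465)
θ=61°: P = B + 0.80·ex + 2.37·ey = (0.8699,5.0560)
θ=87°: B = A + 3.00·(cos87°, sin87°) = (0.1570, 2.9959)
θ=87°: |BD| = 8.3957
θ=87°: circle(B,6.00) ∩ circle(D,6.00): a=4.1979, h=4.2870
θ=87°:   candidates: C₊=(5.6082,5.5027) cross=35.992; C₋=(2.5488,-2.5068) cross=-35.992
θ=87°:   branch + wants cross > 0 → take C=(5.6082,5.5027) (cross=35.992)
θ=87°: ex = (C−B)/|BC| = (0.9085,0.4178); ey = (-0.4178,0.9085)
θ=87°: P = B + 0.80·ex + 2.37·ey = (-0.1063,5.4834)
θ=302°: B = A + 3.00·(cos302°, sin302°) = (1.5898, -2.5441)
θ=302°: |BD| = 6.8967
θ=302°: circle(B,6.00) ∩ circle(D,6.00): a=3.4483, h=4.9101
θ=302°:   candidates: C₊=(2.9836,3.2917) cross=33.863; C₋=(6.6062,-5.8359) cross=-33.863
θ=302°:   branch + wants cross > 0 → take C=(2.9836,3.2917) (cross=33.863)
θ=302°: ex = (C−B)/|BC| = (0.2323,0.9726); ey = (-0.9726,0.2323)
θ=302°: P = B + 0.80·ex + 2.37·ey = (-0.5296,-1.2155)

θ=61°: 0.87 5.06
θ=87°: -0.11 5.48
θ=302°: -0.53 -1.22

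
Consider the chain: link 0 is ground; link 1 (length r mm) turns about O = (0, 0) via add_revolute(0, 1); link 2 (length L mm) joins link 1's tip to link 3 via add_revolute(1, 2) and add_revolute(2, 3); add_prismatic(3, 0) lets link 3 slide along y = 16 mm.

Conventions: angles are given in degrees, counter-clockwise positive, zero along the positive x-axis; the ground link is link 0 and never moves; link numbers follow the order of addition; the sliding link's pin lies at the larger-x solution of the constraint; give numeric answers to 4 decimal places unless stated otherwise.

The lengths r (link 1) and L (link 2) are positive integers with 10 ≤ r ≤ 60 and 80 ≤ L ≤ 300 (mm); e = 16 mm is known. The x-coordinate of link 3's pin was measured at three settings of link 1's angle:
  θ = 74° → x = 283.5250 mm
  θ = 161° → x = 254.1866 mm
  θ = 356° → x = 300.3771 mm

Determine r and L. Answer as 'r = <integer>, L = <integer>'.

constraint per measurement: (x − r cos θ)² + (r sin θ − e)² = L²
subtracting the θ₁ and θ₂ equations cancels the r² and L² terms:
r = (x₁² − x₂²) / (2[(x₁cos θ₁ + e sin θ₁) − (x₂cos θ₂ + e sin θ₂)]) = 23.9999 → r = 24
L² = (x₁ − r cos θ₁)² + (r sin θ₁ − e)² = 76728.9727 → L = 277.0000 → L = 277
check at θ₃=356°: x = 300.3771 (printed 300.3771) ✓

r = 24, L = 277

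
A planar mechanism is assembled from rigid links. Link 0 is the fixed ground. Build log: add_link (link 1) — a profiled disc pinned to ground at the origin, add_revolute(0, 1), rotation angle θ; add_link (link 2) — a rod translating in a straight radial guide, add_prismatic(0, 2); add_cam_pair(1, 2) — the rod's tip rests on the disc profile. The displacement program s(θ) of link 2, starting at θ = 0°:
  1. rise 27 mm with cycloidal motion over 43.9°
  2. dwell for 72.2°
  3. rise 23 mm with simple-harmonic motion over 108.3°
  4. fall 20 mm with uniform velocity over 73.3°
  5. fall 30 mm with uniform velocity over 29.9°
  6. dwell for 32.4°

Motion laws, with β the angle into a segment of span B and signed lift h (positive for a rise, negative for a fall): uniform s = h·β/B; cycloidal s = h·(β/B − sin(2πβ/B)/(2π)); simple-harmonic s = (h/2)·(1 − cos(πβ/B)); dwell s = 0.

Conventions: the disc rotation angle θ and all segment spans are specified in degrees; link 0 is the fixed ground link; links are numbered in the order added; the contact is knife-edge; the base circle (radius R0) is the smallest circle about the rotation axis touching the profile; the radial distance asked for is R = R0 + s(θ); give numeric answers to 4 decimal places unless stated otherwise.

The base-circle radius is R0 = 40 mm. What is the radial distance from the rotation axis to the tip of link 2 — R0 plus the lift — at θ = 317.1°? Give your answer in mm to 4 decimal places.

seg 1 [0°–43.9°] cycloidal, h=27: full span → s += 27 → s = 27.0000
seg 2 [43.9°–116.1°] dwell: s stays 27.0000
seg 3 [116.1°–224.4°] simple-harmonic, h=23: full span → s += 23 → s = 50.0000
seg 4 [224.4°–297.7°] uniform, h=-20: full span → s += -20 → s = 30.0000
seg 5 [297.7°–327.6°] uniform, h=-30: θ=317.1° here. β=19.4, B=29.9. -30·19.4/29.9 = -19.4649 → s = 10.5351
R = R0 + s = 40 + 10.5351 = 50.5351

50.5351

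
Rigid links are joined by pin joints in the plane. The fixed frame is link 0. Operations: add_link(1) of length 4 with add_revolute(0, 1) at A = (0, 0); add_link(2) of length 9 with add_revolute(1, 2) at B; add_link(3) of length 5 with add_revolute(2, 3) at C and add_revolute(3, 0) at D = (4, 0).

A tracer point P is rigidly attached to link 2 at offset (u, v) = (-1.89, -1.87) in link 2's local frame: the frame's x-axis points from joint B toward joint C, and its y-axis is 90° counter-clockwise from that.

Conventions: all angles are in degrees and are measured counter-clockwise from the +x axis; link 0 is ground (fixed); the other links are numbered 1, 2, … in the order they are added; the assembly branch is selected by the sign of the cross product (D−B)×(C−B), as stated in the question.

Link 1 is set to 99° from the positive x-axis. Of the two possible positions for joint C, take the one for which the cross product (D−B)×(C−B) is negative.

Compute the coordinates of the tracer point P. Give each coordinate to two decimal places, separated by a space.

A=(0,0), D=(4.00,0)
B = A + 4.00·(cos99°, sin99°) = (-0.6257, 3.9508)
|BD| = 6.0832
circle(B,9.00) ∩ circle(D,5.00): a=7.6444, h=4.7500
  candidates: C₊=(8.2720,2.5980) cross=28.896; C₋=(2.1022,-4.6259) cross=-28.896
  branch - wants cross < 0 → take C=(2.1022,-4.6259) (cross=-28.896)
ex = (C−B)/|BC| = (0.3031,-0.9530); ey = (0.9530,0.3031)
P = B + -1.89·ex + -1.87·ey = (-2.9806,5.1850)

-2.98 5.19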